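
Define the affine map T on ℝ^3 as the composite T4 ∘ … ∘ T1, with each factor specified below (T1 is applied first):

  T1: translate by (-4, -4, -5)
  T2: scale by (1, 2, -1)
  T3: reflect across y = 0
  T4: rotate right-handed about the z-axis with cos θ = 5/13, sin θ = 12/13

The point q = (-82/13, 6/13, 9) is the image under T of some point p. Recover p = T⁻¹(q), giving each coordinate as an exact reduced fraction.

T1 = [1 0 0 -4; 0 1 0 -4; 0 0 1 -5; 0 0 0 1]
T2·T1 = [1 0 0 -4; 0 2 0 -8; 0 0 -1 5; 0 0 0 1]
T3·…·T1 = [1 0 0 -4; 0 -2 0 8; 0 0 -1 5; 0 0 0 1]
T4·…·T1 = [5/13 24/13 0 -116/13; 12/13 -10/13 0 -8/13; 0 0 -1 5; 0 0 0 1]
det M = 2; M⁻¹ = [5/13 12/13 0 4; 6/13 -5/26 0 4; 0 0 -1 5; 0 0 0 1]
M⁻¹ · (-82/13, 6/13, 9)ᵀ = (2, 1, -4)ᵀ

p = (2, 1, -4)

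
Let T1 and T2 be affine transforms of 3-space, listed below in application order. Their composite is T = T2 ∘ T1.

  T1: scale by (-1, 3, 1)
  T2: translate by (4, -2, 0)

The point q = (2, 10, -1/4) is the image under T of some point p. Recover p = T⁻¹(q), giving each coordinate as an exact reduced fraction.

p = (2, 4, -1/4)

T1 = [-1 0 0 0; 0 3 0 0; 0 0 1 0; 0 0 0 1]
T2·T1 = [-1 0 0 4; 0 3 0 -2; 0 0 1 0; 0 0 0 1]
det M = -3; M⁻¹ = [-1 0 0 4; 0 1/3 0 2/3; 0 0 1 0; 0 0 0 1]
M⁻¹ · (2, 10, -1/4)ᵀ = (2, 4, -1/4)ᵀ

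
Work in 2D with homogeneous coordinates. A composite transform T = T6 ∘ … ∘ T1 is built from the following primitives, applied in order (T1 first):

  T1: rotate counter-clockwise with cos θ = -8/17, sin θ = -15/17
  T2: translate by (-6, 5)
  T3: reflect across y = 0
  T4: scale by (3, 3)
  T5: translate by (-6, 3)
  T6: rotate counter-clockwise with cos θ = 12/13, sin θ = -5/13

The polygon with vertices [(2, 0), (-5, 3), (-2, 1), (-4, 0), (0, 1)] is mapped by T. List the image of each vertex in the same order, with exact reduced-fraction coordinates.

T1 rotate counter-clockwise with cos θ = -8/17, sin θ = -15/17: (2, 0) → (-16/17, -30/17); (-5, 3) → (5, 3); (-2, 1) → (31/17, 22/17); (-4, 0) → (32/17, 60/17); (0, 1) → (15/17, -8/17)
T2 translate by (-6, 5): (-16/17, -30/17) → (-118/17, 55/17); (5, 3) → (-1, 8); (31/17, 22/17) → (-71/17, 107/17); (32/17, 60/17) → (-70/17, 145/17); (15/17, -8/17) → (-87/17, 77/17)
T3 reflect across y = 0: (-118/17, 55/17) → (-118/17, -55/17); (-1, 8) → (-1, -8); (-71/17, 107/17) → (-71/17, -107/17); (-70/17, 145/17) → (-70/17, -145/17); (-87/17, 77/17) → (-87/17, -77/17)
T4 scale by (3, 3): (-118/17, -55/17) → (-354/17, -165/17); (-1, -8) → (-3, -24); (-71/17, -107/17) → (-213/17, -321/17); (-70/17, -145/17) → (-210/17, -435/17); (-87/17, -77/17) → (-261/17, -231/17)
T5 translate by (-6, 3): (-354/17, -165/17) → (-456/17, -114/17); (-3, -24) → (-9, -21); (-213/17, -321/17) → (-315/17, -270/17); (-210/17, -435/17) → (-312/17, -384/17); (-261/17, -231/17) → (-363/17, -180/17)
T6 rotate counter-clockwise with cos θ = 12/13, sin θ = -5/13: (-456/17, -114/17) → (-6042/221, 912/221); (-9, -21) → (-213/13, -207/13); (-315/17, -270/17) → (-5130/221, -1665/221); (-312/17, -384/17) → (-5664/221, -3048/221); (-363/17, -180/17) → (-5256/221, -345/221)

image vertices: (-6042/221, 912/221), (-213/13, -207/13), (-5130/221, -1665/221), (-5664/221, -3048/221), (-5256/221, -345/221)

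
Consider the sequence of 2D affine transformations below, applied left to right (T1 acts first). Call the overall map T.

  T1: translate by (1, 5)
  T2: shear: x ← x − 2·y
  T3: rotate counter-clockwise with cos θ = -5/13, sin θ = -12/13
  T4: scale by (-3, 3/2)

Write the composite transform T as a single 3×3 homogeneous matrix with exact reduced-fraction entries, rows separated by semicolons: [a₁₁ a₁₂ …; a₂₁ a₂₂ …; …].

T1 = [1 0 1; 0 1 5; 0 0 1]
T2·T1 = [1 -2 -9; 0 1 5; 0 0 1]
T3·…·T1 = [-5/13 22/13 105/13; -12/13 19/13 83/13; 0 0 1]
T4·…·T1 = [15/13 -66/13 -315/13; -18/13 57/26 249/26; 0 0 1]

T = [15/13 -66/13 -315/13; -18/13 57/26 249/26; 0 0 1]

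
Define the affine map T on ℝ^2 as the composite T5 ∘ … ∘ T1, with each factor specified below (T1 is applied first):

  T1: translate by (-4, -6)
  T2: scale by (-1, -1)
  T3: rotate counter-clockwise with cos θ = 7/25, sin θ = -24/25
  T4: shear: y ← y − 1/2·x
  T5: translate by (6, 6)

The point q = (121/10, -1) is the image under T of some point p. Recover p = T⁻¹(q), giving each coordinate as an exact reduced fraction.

T1 = [1 0 -4; 0 1 -6; 0 0 1]
T2·T1 = [-1 0 4; 0 -1 6; 0 0 1]
T3·…·T1 = [-7/25 -24/25 172/25; 24/25 -7/25 -54/25; 0 0 1]
T4·…·T1 = [-7/25 -24/25 172/25; 11/10 1/5 -28/5; 0 0 1]
T5·…·T1 = [-7/25 -24/25 322/25; 11/10 1/5 2/5; 0 0 1]
det M = 1; M⁻¹ = [1/5 24/25 -74/25; -11/10 -7/25 357/25; 0 0 1]
M⁻¹ · (121/10, -1)ᵀ = (-3/2, 5/4)ᵀ

p = (-3/2, 5/4)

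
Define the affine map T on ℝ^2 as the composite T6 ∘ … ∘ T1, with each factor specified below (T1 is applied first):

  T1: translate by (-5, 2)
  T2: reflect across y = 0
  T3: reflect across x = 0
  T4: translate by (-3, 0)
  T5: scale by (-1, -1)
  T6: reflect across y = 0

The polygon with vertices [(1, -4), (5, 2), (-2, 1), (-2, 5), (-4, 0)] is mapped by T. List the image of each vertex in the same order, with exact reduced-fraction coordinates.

image vertices: (-1, 2), (3, -4), (-4, -3), (-4, -7), (-6, -2)

T1 translate by (-5, 2): (1, -4) → (-4, -2); (5, 2) → (0, 4); (-2, 1) → (-7, 3); (-2, 5) → (-7, 7); (-4, 0) → (-9, 2)
T2 reflect across y = 0: (-4, -2) → (-4, 2); (0, 4) → (0, -4); (-7, 3) → (-7, -3); (-7, 7) → (-7, -7); (-9, 2) → (-9, -2)
T3 reflect across x = 0: (-4, 2) → (4, 2); (0, -4) → (0, -4); (-7, -3) → (7, -3); (-7, -7) → (7, -7); (-9, -2) → (9, -2)
T4 translate by (-3, 0): (4, 2) → (1, 2); (0, -4) → (-3, -4); (7, -3) → (4, -3); (7, -7) → (4, -7); (9, -2) → (6, -2)
T5 scale by (-1, -1): (1, 2) → (-1, -2); (-3, -4) → (3, 4); (4, -3) → (-4, 3); (4, -7) → (-4, 7); (6, -2) → (-6, 2)
T6 reflect across y = 0: (-1, -2) → (-1, 2); (3, 4) → (3, -4); (-4, 3) → (-4, -3); (-4, 7) → (-4, -7); (-6, 2) → (-6, -2)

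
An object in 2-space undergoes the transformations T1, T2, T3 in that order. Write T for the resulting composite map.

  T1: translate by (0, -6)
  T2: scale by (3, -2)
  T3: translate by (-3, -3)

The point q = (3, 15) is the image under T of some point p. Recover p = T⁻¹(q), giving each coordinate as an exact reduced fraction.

p = (2, -3)

T1 = [1 0 0; 0 1 -6; 0 0 1]
T2·T1 = [3 0 0; 0 -2 12; 0 0 1]
T3·…·T1 = [3 0 -3; 0 -2 9; 0 0 1]
det M = -6; M⁻¹ = [1/3 0 1; 0 -1/2 9/2; 0 0 1]
M⁻¹ · (3, 15)ᵀ = (2, -3)ᵀ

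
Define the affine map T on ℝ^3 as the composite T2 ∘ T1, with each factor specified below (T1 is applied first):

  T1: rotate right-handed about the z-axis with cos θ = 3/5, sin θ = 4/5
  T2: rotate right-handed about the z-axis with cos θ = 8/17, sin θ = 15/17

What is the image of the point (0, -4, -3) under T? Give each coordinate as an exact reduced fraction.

T(p) = (308/85, 144/85, -3)

T1 rotate right-handed about the z-axis with cos θ = 3/5, sin θ = 4/5: (0, -4, -3) → (16/5, -12/5, -3)
T2 rotate right-handed about the z-axis with cos θ = 8/17, sin θ = 15/17: (16/5, -12/5, -3) → (308/85, 144/85, -3)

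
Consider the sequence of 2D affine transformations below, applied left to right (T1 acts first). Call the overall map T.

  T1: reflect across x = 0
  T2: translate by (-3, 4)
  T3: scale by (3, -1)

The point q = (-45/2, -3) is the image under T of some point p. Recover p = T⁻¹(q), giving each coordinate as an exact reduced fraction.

p = (9/2, -1)

T1 = [-1 0 0; 0 1 0; 0 0 1]
T2·T1 = [-1 0 -3; 0 1 4; 0 0 1]
T3·…·T1 = [-3 0 -9; 0 -1 -4; 0 0 1]
det M = 3; M⁻¹ = [-1/3 0 -3; 0 -1 -4; 0 0 1]
M⁻¹ · (-45/2, -3)ᵀ = (9/2, -1)ᵀ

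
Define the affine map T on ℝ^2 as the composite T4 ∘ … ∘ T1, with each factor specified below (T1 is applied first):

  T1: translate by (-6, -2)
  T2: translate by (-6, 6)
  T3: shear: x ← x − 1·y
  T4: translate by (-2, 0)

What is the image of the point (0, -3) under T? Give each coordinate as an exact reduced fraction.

T(p) = (-15, 1)

T1 translate by (-6, -2): (0, -3) → (-6, -5)
T2 translate by (-6, 6): (-6, -5) → (-12, 1)
T3 shear: x ← x − 1·y: (-12, 1) → (-13, 1)
T4 translate by (-2, 0): (-13, 1) → (-15, 1)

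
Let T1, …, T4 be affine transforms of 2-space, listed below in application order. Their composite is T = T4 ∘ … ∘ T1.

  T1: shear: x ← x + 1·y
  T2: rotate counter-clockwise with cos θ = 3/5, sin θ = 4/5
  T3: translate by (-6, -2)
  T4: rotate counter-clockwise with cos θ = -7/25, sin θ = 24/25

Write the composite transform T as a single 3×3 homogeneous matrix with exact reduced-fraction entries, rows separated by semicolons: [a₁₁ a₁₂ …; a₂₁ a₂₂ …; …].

T1 = [1 1 0; 0 1 0; 0 0 1]
T2·T1 = [3/5 -1/5 0; 4/5 7/5 0; 0 0 1]
T3·…·T1 = [3/5 -1/5 -6; 4/5 7/5 -2; 0 0 1]
T4·…·T1 = [-117/125 -161/125 18/5; 44/125 -73/125 -26/5; 0 0 1]

T = [-117/125 -161/125 18/5; 44/125 -73/125 -26/5; 0 0 1]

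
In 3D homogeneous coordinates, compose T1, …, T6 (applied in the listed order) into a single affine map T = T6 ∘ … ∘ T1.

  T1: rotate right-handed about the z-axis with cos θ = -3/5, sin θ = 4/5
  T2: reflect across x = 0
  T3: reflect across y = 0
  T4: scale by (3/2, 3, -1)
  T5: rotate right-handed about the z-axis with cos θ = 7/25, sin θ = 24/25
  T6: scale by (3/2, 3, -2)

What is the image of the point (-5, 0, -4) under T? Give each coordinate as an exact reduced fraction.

T(p) = (-1917/100, -72/25, -8)

T1 rotate right-handed about the z-axis with cos θ = -3/5, sin θ = 4/5: (-5, 0, -4) → (3, -4, -4)
T2 reflect across x = 0: (3, -4, -4) → (-3, -4, -4)
T3 reflect across y = 0: (-3, -4, -4) → (-3, 4, -4)
T4 scale by (3/2, 3, -1): (-3, 4, -4) → (-9/2, 12, 4)
T5 rotate right-handed about the z-axis with cos θ = 7/25, sin θ = 24/25: (-9/2, 12, 4) → (-639/50, -24/25, 4)
T6 scale by (3/2, 3, -2): (-639/50, -24/25, 4) → (-1917/100, -72/25, -8)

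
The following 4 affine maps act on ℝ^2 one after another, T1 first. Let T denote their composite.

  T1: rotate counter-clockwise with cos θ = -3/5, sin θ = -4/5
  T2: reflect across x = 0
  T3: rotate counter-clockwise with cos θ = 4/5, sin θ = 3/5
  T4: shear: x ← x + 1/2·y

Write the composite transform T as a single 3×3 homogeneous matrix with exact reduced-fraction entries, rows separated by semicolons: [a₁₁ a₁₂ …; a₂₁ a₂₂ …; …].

T1 = [-3/5 4/5 0; -4/5 -3/5 0; 0 0 1]
T2·T1 = [3/5 -4/5 0; -4/5 -3/5 0; 0 0 1]
T3·…·T1 = [24/25 -7/25 0; -7/25 -24/25 0; 0 0 1]
T4·…·T1 = [41/50 -19/25 0; -7/25 -24/25 0; 0 0 1]

T = [41/50 -19/25 0; -7/25 -24/25 0; 0 0 1]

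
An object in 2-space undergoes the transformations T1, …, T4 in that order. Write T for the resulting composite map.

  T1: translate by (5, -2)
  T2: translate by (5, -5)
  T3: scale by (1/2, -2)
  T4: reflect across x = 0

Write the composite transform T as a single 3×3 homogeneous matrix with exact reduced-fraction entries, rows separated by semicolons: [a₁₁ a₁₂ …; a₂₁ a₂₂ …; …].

T = [-1/2 0 -5; 0 -2 14; 0 0 1]

T1 = [1 0 5; 0 1 -2; 0 0 1]
T2·T1 = [1 0 10; 0 1 -7; 0 0 1]
T3·…·T1 = [1/2 0 5; 0 -2 14; 0 0 1]
T4·…·T1 = [-1/2 0 -5; 0 -2 14; 0 0 1]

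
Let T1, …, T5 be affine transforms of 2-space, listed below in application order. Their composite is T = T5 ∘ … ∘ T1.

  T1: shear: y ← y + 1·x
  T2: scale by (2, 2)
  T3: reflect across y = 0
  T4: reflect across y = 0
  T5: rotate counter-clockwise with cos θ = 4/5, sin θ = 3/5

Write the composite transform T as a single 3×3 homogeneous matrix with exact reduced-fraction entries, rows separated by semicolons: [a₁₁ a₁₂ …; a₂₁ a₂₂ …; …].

T = [2/5 -6/5 0; 14/5 8/5 0; 0 0 1]

T1 = [1 0 0; 1 1 0; 0 0 1]
T2·T1 = [2 0 0; 2 2 0; 0 0 1]
T3·…·T1 = [2 0 0; -2 -2 0; 0 0 1]
T4·…·T1 = [2 0 0; 2 2 0; 0 0 1]
T5·…·T1 = [2/5 -6/5 0; 14/5 8/5 0; 0 0 1]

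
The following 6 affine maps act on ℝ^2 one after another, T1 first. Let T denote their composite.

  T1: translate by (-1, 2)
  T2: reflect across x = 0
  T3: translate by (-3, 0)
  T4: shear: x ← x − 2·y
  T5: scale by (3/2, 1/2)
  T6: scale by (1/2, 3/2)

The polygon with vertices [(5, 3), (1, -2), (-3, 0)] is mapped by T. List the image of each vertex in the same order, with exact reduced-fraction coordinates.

T1 translate by (-1, 2): (5, 3) → (4, 5); (1, -2) → (0, 0); (-3, 0) → (-4, 2)
T2 reflect across x = 0: (4, 5) → (-4, 5); (0, 0) → (0, 0); (-4, 2) → (4, 2)
T3 translate by (-3, 0): (-4, 5) → (-7, 5); (0, 0) → (-3, 0); (4, 2) → (1, 2)
T4 shear: x ← x − 2·y: (-7, 5) → (-17, 5); (-3, 0) → (-3, 0); (1, 2) → (-3, 2)
T5 scale by (3/2, 1/2): (-17, 5) → (-51/2, 5/2); (-3, 0) → (-9/2, 0); (-3, 2) → (-9/2, 1)
T6 scale by (1/2, 3/2): (-51/2, 5/2) → (-51/4, 15/4); (-9/2, 0) → (-9/4, 0); (-9/2, 1) → (-9/4, 3/2)

image vertices: (-51/4, 15/4), (-9/4, 0), (-9/4, 3/2)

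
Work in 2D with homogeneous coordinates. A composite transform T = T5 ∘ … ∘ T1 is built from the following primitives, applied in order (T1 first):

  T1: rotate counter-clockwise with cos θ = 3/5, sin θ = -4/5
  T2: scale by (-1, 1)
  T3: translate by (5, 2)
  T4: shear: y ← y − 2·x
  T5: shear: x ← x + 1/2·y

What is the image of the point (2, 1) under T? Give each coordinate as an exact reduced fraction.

T(p) = (1/2, -5)

T1 rotate counter-clockwise with cos θ = 3/5, sin θ = -4/5: (2, 1) → (2, -1)
T2 scale by (-1, 1): (2, -1) → (-2, -1)
T3 translate by (5, 2): (-2, -1) → (3, 1)
T4 shear: y ← y − 2·x: (3, 1) → (3, -5)
T5 shear: x ← x + 1/2·y: (3, -5) → (1/2, -5)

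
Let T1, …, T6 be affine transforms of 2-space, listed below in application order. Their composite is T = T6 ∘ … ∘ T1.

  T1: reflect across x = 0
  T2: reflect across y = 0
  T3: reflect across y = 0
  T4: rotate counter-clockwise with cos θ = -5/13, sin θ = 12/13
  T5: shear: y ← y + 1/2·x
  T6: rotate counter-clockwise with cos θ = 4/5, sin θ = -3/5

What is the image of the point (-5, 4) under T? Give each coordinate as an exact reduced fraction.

T(p) = (-563/130, 233/65)

T1 reflect across x = 0: (-5, 4) → (5, 4)
T2 reflect across y = 0: (5, 4) → (5, -4)
T3 reflect across y = 0: (5, -4) → (5, 4)
T4 rotate counter-clockwise with cos θ = -5/13, sin θ = 12/13: (5, 4) → (-73/13, 40/13)
T5 shear: y ← y + 1/2·x: (-73/13, 40/13) → (-73/13, 7/26)
T6 rotate counter-clockwise with cos θ = 4/5, sin θ = -3/5: (-73/13, 7/26) → (-563/130, 233/65)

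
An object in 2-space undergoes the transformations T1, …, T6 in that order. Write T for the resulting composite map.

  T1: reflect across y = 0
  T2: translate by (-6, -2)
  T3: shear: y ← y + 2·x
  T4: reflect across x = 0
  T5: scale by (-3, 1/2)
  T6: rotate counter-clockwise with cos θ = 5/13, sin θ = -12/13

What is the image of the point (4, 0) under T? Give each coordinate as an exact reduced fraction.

T(p) = (-66/13, 57/13)

T1 reflect across y = 0: (4, 0) → (4, 0)
T2 translate by (-6, -2): (4, 0) → (-2, -2)
T3 shear: y ← y + 2·x: (-2, -2) → (-2, -6)
T4 reflect across x = 0: (-2, -6) → (2, -6)
T5 scale by (-3, 1/2): (2, -6) → (-6, -3)
T6 rotate counter-clockwise with cos θ = 5/13, sin θ = -12/13: (-6, -3) → (-66/13, 57/13)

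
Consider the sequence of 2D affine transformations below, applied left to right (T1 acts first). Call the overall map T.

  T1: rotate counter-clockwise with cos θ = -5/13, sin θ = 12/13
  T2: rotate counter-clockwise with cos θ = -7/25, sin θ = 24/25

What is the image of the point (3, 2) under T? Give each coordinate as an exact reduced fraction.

T1 rotate counter-clockwise with cos θ = -5/13, sin θ = 12/13: (3, 2) → (-3, 2)
T2 rotate counter-clockwise with cos θ = -7/25, sin θ = 24/25: (-3, 2) → (-27/25, -86/25)

T(p) = (-27/25, -86/25)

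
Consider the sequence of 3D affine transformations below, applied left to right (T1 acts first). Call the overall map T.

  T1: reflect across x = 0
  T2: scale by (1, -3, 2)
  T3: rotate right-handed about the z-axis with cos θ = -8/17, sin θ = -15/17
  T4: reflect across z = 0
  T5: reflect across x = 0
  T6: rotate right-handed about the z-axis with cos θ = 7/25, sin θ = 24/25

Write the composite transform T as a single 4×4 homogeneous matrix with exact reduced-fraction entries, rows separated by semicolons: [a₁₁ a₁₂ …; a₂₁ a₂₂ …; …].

T1 = [-1 0 0 0; 0 1 0 0; 0 0 1 0; 0 0 0 1]
T2·T1 = [-1 0 0 0; 0 -3 0 0; 0 0 2 0; 0 0 0 1]
T3·…·T1 = [8/17 -45/17 0 0; 15/17 24/17 0 0; 0 0 2 0; 0 0 0 1]
T4·…·T1 = [8/17 -45/17 0 0; 15/17 24/17 0 0; 0 0 -2 0; 0 0 0 1]
T5·…·T1 = [-8/17 45/17 0 0; 15/17 24/17 0 0; 0 0 -2 0; 0 0 0 1]
T6·…·T1 = [-416/425 -261/425 0 0; -87/425 1248/425 0 0; 0 0 -2 0; 0 0 0 1]

T = [-416/425 -261/425 0 0; -87/425 1248/425 0 0; 0 0 -2 0; 0 0 0 1]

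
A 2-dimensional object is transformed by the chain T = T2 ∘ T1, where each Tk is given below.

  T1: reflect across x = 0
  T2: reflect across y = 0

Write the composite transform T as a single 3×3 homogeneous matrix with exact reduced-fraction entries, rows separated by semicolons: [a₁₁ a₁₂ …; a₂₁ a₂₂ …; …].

T1 = [-1 0 0; 0 1 0; 0 0 1]
T2·T1 = [-1 0 0; 0 -1 0; 0 0 1]

T = [-1 0 0; 0 -1 0; 0 0 1]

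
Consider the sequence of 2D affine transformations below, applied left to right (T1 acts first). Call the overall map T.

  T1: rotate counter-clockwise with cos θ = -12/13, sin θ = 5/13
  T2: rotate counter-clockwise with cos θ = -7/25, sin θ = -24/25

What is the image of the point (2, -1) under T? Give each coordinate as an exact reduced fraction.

T1 rotate counter-clockwise with cos θ = -12/13, sin θ = 5/13: (2, -1) → (-19/13, 22/13)
T2 rotate counter-clockwise with cos θ = -7/25, sin θ = -24/25: (-19/13, 22/13) → (661/325, 302/325)

T(p) = (661/325, 302/325)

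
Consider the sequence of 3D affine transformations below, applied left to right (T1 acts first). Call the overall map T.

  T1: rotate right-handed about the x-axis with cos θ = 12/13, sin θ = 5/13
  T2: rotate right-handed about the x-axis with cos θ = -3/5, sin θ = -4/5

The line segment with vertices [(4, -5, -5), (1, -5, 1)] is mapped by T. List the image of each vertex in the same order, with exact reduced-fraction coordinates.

image vertices: (4, -47/13, 79/13), (1, 11/5, 23/5)

T1 rotate right-handed about the x-axis with cos θ = 12/13, sin θ = 5/13: (4, -5, -5) → (4, -35/13, -85/13); (1, -5, 1) → (1, -5, -1)
T2 rotate right-handed about the x-axis with cos θ = -3/5, sin θ = -4/5: (4, -35/13, -85/13) → (4, -47/13, 79/13); (1, -5, -1) → (1, 11/5, 23/5)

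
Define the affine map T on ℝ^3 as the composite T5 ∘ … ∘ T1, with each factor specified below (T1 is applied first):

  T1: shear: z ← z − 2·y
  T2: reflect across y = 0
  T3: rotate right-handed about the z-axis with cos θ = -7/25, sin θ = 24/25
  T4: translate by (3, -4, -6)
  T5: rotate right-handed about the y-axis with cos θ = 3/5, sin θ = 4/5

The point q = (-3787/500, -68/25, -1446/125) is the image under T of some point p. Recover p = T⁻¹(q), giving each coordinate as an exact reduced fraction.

p = (3/4, 2, -3)

T1 = [1 0 0 0; 0 1 0 0; 0 -2 1 0; 0 0 0 1]
T2·T1 = [1 0 0 0; 0 -1 0 0; 0 -2 1 0; 0 0 0 1]
T3·…·T1 = [-7/25 24/25 0 0; 24/25 7/25 0 0; 0 -2 1 0; 0 0 0 1]
T4·…·T1 = [-7/25 24/25 0 3; 24/25 7/25 0 -4; 0 -2 1 -6; 0 0 0 1]
T5·…·T1 = [-21/125 -128/125 4/5 -3; 24/25 7/25 0 -4; 28/125 -246/125 3/5 -6; 0 0 0 1]
det M = -1; M⁻¹ = [-21/125 24/25 28/125 117/25; 72/125 7/25 -96/125 -44/25; 244/125 14/25 -117/125 62/25; 0 0 0 1]
M⁻¹ · (-3787/500, -68/25, -1446/125)ᵀ = (3/4, 2, -3)ᵀ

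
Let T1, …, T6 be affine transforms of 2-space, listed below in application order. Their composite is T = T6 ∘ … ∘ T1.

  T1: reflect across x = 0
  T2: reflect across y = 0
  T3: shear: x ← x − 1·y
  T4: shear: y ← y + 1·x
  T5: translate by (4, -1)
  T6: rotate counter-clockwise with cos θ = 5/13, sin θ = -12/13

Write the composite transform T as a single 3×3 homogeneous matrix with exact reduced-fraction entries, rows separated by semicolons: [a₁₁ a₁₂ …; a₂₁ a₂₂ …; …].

T1 = [-1 0 0; 0 1 0; 0 0 1]
T2·T1 = [-1 0 0; 0 -1 0; 0 0 1]
T3·…·T1 = [-1 1 0; 0 -1 0; 0 0 1]
T4·…·T1 = [-1 1 0; -1 0 0; 0 0 1]
T5·…·T1 = [-1 1 4; -1 0 -1; 0 0 1]
T6·…·T1 = [-17/13 5/13 8/13; 7/13 -12/13 -53/13; 0 0 1]

T = [-17/13 5/13 8/13; 7/13 -12/13 -53/13; 0 0 1]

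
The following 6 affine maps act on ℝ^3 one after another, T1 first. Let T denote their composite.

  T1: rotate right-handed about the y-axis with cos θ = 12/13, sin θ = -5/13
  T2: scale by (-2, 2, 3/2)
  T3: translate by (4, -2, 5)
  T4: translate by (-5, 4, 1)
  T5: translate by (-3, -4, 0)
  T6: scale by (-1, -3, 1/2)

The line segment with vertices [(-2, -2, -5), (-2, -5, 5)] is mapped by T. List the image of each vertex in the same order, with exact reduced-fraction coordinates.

image vertices: (54/13, 18, -27/26), (-46/13, 36, 153/26)

T1 rotate right-handed about the y-axis with cos θ = 12/13, sin θ = -5/13: (-2, -2, -5) → (1/13, -2, -70/13); (-2, -5, 5) → (-49/13, -5, 50/13)
T2 scale by (-2, 2, 3/2): (1/13, -2, -70/13) → (-2/13, -4, -105/13); (-49/13, -5, 50/13) → (98/13, -10, 75/13)
T3 translate by (4, -2, 5): (-2/13, -4, -105/13) → (50/13, -6, -40/13); (98/13, -10, 75/13) → (150/13, -12, 140/13)
T4 translate by (-5, 4, 1): (50/13, -6, -40/13) → (-15/13, -2, -27/13); (150/13, -12, 140/13) → (85/13, -8, 153/13)
T5 translate by (-3, -4, 0): (-15/13, -2, -27/13) → (-54/13, -6, -27/13); (85/13, -8, 153/13) → (46/13, -12, 153/13)
T6 scale by (-1, -3, 1/2): (-54/13, -6, -27/13) → (54/13, 18, -27/26); (46/13, -12, 153/13) → (-46/13, 36, 153/26)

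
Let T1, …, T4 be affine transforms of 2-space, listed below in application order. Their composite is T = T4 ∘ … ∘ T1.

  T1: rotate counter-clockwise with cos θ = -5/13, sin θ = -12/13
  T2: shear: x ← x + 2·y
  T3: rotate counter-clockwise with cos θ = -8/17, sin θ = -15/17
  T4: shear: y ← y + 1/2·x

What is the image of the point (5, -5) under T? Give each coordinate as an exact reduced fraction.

T1 rotate counter-clockwise with cos θ = -5/13, sin θ = -12/13: (5, -5) → (-85/13, -35/13)
T2 shear: x ← x + 2·y: (-85/13, -35/13) → (-155/13, -35/13)
T3 rotate counter-clockwise with cos θ = -8/17, sin θ = -15/17: (-155/13, -35/13) → (55/17, 2605/221)
T4 shear: y ← y + 1/2·x: (55/17, 2605/221) → (55/17, 5925/442)

T(p) = (55/17, 5925/442)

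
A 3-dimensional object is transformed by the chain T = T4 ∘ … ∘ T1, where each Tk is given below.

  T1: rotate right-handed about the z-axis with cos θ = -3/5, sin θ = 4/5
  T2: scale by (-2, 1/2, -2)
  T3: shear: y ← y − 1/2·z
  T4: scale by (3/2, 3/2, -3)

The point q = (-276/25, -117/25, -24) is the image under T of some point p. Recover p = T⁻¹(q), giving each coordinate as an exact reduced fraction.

T1 = [-3/5 -4/5 0 0; 4/5 -3/5 0 0; 0 0 1 0; 0 0 0 1]
T2·T1 = [6/5 8/5 0 0; 2/5 -3/10 0 0; 0 0 -2 0; 0 0 0 1]
T3·…·T1 = [6/5 8/5 0 0; 2/5 -3/10 1 0; 0 0 -2 0; 0 0 0 1]
T4·…·T1 = [9/5 12/5 0 0; 3/5 -9/20 3/2 0; 0 0 6 0; 0 0 0 1]
det M = -27/2; M⁻¹ = [1/5 16/15 -4/15 0; 4/15 -4/5 1/5 0; 0 0 1/6 0; 0 0 0 1]
M⁻¹ · (-276/25, -117/25, -24)ᵀ = (-4/5, -4, -4)ᵀ

p = (-4/5, -4, -4)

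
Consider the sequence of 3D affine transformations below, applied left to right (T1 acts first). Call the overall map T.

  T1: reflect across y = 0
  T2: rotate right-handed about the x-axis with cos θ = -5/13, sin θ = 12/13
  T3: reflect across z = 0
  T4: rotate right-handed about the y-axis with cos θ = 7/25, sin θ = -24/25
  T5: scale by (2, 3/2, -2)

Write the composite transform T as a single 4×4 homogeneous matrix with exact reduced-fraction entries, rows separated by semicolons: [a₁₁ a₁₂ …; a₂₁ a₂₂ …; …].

T = [14/25 -576/325 -48/65 0; 0 15/26 -18/13 0; -48/25 -168/325 -14/65 0; 0 0 0 1]

T1 = [1 0 0 0; 0 -1 0 0; 0 0 1 0; 0 0 0 1]
T2·T1 = [1 0 0 0; 0 5/13 -12/13 0; 0 -12/13 -5/13 0; 0 0 0 1]
T3·…·T1 = [1 0 0 0; 0 5/13 -12/13 0; 0 12/13 5/13 0; 0 0 0 1]
T4·…·T1 = [7/25 -288/325 -24/65 0; 0 5/13 -12/13 0; 24/25 84/325 7/65 0; 0 0 0 1]
T5·…·T1 = [14/25 -576/325 -48/65 0; 0 15/26 -18/13 0; -48/25 -168/325 -14/65 0; 0 0 0 1]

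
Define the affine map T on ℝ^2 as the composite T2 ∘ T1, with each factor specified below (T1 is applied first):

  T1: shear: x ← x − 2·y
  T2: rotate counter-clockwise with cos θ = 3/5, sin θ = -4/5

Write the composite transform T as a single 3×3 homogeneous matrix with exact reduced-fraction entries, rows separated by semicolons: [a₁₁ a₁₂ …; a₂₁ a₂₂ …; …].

T1 = [1 -2 0; 0 1 0; 0 0 1]
T2·T1 = [3/5 -2/5 0; -4/5 11/5 0; 0 0 1]

T = [3/5 -2/5 0; -4/5 11/5 0; 0 0 1]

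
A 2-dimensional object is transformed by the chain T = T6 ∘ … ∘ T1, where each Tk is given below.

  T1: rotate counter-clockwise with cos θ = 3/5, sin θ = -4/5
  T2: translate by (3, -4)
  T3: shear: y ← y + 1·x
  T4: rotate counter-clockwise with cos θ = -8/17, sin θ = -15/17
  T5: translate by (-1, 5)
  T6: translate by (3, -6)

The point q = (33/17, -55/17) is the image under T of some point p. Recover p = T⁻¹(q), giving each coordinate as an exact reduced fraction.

p = (-3, 1)

T1 = [3/5 4/5 0; -4/5 3/5 0; 0 0 1]
T2·T1 = [3/5 4/5 3; -4/5 3/5 -4; 0 0 1]
T3·…·T1 = [3/5 4/5 3; -1/5 7/5 -1; 0 0 1]
T4·…·T1 = [-39/85 73/85 -39/17; -37/85 -116/85 -37/17; 0 0 1]
T5·…·T1 = [-39/85 73/85 -56/17; -37/85 -116/85 48/17; 0 0 1]
T6·…·T1 = [-39/85 73/85 -5/17; -37/85 -116/85 -54/17; 0 0 1]
det M = 1; M⁻¹ = [-116/85 -73/85 -266/85; 37/85 -39/85 -113/85; 0 0 1]
M⁻¹ · (33/17, -55/17)ᵀ = (-3, 1)ᵀ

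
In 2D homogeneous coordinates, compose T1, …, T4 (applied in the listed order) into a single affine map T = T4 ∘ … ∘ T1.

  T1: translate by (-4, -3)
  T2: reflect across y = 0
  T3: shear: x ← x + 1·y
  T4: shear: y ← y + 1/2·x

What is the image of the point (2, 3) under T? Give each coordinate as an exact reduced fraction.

T1 translate by (-4, -3): (2, 3) → (-2, 0)
T2 reflect across y = 0: (-2, 0) → (-2, 0)
T3 shear: x ← x + 1·y: (-2, 0) → (-2, 0)
T4 shear: y ← y + 1/2·x: (-2, 0) → (-2, -1)

T(p) = (-2, -1)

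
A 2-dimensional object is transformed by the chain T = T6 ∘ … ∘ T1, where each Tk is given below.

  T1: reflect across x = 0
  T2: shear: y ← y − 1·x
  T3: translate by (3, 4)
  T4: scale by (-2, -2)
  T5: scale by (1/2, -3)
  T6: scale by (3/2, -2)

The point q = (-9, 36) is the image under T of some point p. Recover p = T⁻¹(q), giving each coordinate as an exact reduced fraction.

p = (-3, -4)

T1 = [-1 0 0; 0 1 0; 0 0 1]
T2·T1 = [-1 0 0; 1 1 0; 0 0 1]
T3·…·T1 = [-1 0 3; 1 1 4; 0 0 1]
T4·…·T1 = [2 0 -6; -2 -2 -8; 0 0 1]
T5·…·T1 = [1 0 -3; 6 6 24; 0 0 1]
T6·…·T1 = [3/2 0 -9/2; -12 -12 -48; 0 0 1]
det M = -18; M⁻¹ = [2/3 0 3; -2/3 -1/12 -7; 0 0 1]
M⁻¹ · (-9, 36)ᵀ = (-3, -4)ᵀ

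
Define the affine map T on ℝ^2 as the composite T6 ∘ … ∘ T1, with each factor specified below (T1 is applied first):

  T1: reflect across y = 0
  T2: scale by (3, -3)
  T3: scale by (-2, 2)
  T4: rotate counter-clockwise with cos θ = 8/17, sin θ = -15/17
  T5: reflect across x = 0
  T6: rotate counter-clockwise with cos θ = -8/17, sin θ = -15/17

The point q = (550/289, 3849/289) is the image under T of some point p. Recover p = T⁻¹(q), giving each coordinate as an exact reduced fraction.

p = (-5/3, 3/2)

T1 = [1 0 0; 0 -1 0; 0 0 1]
T2·T1 = [3 0 0; 0 3 0; 0 0 1]
T3·…·T1 = [-6 0 0; 0 6 0; 0 0 1]
T4·…·T1 = [-48/17 90/17 0; 90/17 48/17 0; 0 0 1]
T5·…·T1 = [48/17 -90/17 0; 90/17 48/17 0; 0 0 1]
T6·…·T1 = [966/289 1440/289 0; -1440/289 966/289 0; 0 0 1]
det M = 36; M⁻¹ = [161/1734 -40/289 0; 40/289 161/1734 0; 0 0 1]
M⁻¹ · (550/289, 3849/289)ᵀ = (-5/3, 3/2)ᵀ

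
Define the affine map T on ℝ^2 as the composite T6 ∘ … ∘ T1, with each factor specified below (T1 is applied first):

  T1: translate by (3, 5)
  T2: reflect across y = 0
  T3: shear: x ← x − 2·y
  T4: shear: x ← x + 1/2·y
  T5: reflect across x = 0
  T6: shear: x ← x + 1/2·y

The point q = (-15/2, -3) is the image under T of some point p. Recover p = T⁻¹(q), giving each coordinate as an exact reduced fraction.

T1 = [1 0 3; 0 1 5; 0 0 1]
T2·T1 = [1 0 3; 0 -1 -5; 0 0 1]
T3·…·T1 = [1 2 13; 0 -1 -5; 0 0 1]
T4·…·T1 = [1 3/2 21/2; 0 -1 -5; 0 0 1]
T5·…·T1 = [-1 -3/2 -21/2; 0 -1 -5; 0 0 1]
T6·…·T1 = [-1 -2 -13; 0 -1 -5; 0 0 1]
det M = 1; M⁻¹ = [-1 2 -3; 0 -1 -5; 0 0 1]
M⁻¹ · (-15/2, -3)ᵀ = (-3/2, -2)ᵀ

p = (-3/2, -2)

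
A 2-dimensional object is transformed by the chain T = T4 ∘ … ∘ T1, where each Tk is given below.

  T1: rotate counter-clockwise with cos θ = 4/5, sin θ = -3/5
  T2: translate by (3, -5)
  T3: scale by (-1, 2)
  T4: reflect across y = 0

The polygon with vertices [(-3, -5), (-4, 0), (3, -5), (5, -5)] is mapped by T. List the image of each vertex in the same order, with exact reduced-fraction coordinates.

image vertices: (12/5, 72/5), (1/5, 26/5), (-12/5, 108/5), (-4, 24)

T1 rotate counter-clockwise with cos θ = 4/5, sin θ = -3/5: (-3, -5) → (-27/5, -11/5); (-4, 0) → (-16/5, 12/5); (3, -5) → (-3/5, -29/5); (5, -5) → (1, -7)
T2 translate by (3, -5): (-27/5, -11/5) → (-12/5, -36/5); (-16/5, 12/5) → (-1/5, -13/5); (-3/5, -29/5) → (12/5, -54/5); (1, -7) → (4, -12)
T3 scale by (-1, 2): (-12/5, -36/5) → (12/5, -72/5); (-1/5, -13/5) → (1/5, -26/5); (12/5, -54/5) → (-12/5, -108/5); (4, -12) → (-4, -24)
T4 reflect across y = 0: (12/5, -72/5) → (12/5, 72/5); (1/5, -26/5) → (1/5, 26/5); (-12/5, -108/5) → (-12/5, 108/5); (-4, -24) → (-4, 24)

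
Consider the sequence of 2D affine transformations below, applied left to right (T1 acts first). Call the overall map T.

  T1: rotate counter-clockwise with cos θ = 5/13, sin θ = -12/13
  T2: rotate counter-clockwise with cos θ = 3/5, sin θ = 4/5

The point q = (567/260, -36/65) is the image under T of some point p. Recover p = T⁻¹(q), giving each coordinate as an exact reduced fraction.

T1 = [5/13 12/13 0; -12/13 5/13 0; 0 0 1]
T2·T1 = [63/65 16/65 0; -16/65 63/65 0; 0 0 1]
det M = 1; M⁻¹ = [63/65 -16/65 0; 16/65 63/65 0; 0 0 1]
M⁻¹ · (567/260, -36/65)ᵀ = (9/4, 0)ᵀ

p = (9/4, 0)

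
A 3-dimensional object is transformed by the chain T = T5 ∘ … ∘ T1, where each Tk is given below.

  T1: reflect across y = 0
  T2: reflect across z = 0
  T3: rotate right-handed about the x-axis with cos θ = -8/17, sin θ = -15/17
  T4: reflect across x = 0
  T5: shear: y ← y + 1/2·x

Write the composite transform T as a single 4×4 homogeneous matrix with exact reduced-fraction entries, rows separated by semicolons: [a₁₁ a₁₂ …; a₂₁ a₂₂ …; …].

T = [-1 0 0 0; -1/2 8/17 -15/17 0; 0 15/17 8/17 0; 0 0 0 1]

T1 = [1 0 0 0; 0 -1 0 0; 0 0 1 0; 0 0 0 1]
T2·T1 = [1 0 0 0; 0 -1 0 0; 0 0 -1 0; 0 0 0 1]
T3·…·T1 = [1 0 0 0; 0 8/17 -15/17 0; 0 15/17 8/17 0; 0 0 0 1]
T4·…·T1 = [-1 0 0 0; 0 8/17 -15/17 0; 0 15/17 8/17 0; 0 0 0 1]
T5·…·T1 = [-1 0 0 0; -1/2 8/17 -15/17 0; 0 15/17 8/17 0; 0 0 0 1]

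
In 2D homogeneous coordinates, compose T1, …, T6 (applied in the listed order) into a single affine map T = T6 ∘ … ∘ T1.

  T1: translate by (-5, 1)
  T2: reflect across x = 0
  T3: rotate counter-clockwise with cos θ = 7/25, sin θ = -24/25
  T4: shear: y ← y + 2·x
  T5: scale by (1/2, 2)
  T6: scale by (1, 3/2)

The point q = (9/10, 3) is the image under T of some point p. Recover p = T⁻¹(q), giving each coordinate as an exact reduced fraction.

p = (2, 0)

T1 = [1 0 -5; 0 1 1; 0 0 1]
T2·T1 = [-1 0 5; 0 1 1; 0 0 1]
T3·…·T1 = [-7/25 24/25 59/25; 24/25 7/25 -113/25; 0 0 1]
T4·…·T1 = [-7/25 24/25 59/25; 2/5 11/5 1/5; 0 0 1]
T5·…·T1 = [-7/50 12/25 59/50; 4/5 22/5 2/5; 0 0 1]
T6·…·T1 = [-7/50 12/25 59/50; 6/5 33/5 3/5; 0 0 1]
det M = -3/2; M⁻¹ = [-22/5 8/25 5; 4/5 7/75 -1; 0 0 1]
M⁻¹ · (9/10, 3)ᵀ = (2, 0)ᵀ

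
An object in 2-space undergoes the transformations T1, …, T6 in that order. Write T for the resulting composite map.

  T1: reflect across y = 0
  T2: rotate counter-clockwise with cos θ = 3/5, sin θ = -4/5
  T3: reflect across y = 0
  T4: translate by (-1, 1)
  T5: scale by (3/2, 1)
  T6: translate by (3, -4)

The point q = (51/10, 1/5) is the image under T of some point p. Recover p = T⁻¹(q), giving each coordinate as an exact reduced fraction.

T1 = [1 0 0; 0 -1 0; 0 0 1]
T2·T1 = [3/5 -4/5 0; -4/5 -3/5 0; 0 0 1]
T3·…·T1 = [3/5 -4/5 0; 4/5 3/5 0; 0 0 1]
T4·…·T1 = [3/5 -4/5 -1; 4/5 3/5 1; 0 0 1]
T5·…·T1 = [9/10 -6/5 -3/2; 4/5 3/5 1; 0 0 1]
T6·…·T1 = [9/10 -6/5 3/2; 4/5 3/5 -3; 0 0 1]
det M = 3/2; M⁻¹ = [2/5 4/5 9/5; -8/15 3/5 13/5; 0 0 1]
M⁻¹ · (51/10, 1/5)ᵀ = (4, 0)ᵀ

p = (4, 0)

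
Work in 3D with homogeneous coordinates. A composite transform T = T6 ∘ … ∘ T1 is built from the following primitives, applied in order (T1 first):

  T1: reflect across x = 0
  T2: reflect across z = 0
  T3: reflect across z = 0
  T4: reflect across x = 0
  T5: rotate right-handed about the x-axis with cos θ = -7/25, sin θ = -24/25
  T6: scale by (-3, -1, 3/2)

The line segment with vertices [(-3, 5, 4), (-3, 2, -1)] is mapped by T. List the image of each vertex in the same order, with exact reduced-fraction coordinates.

T1 reflect across x = 0: (-3, 5, 4) → (3, 5, 4); (-3, 2, -1) → (3, 2, -1)
T2 reflect across z = 0: (3, 5, 4) → (3, 5, -4); (3, 2, -1) → (3, 2, 1)
T3 reflect across z = 0: (3, 5, -4) → (3, 5, 4); (3, 2, 1) → (3, 2, -1)
T4 reflect across x = 0: (3, 5, 4) → (-3, 5, 4); (3, 2, -1) → (-3, 2, -1)
T5 rotate right-handed about the x-axis with cos θ = -7/25, sin θ = -24/25: (-3, 5, 4) → (-3, 61/25, -148/25); (-3, 2, -1) → (-3, -38/25, -41/25)
T6 scale by (-3, -1, 3/2): (-3, 61/25, -148/25) → (9, -61/25, -222/25); (-3, -38/25, -41/25) → (9, 38/25, -123/50)

image vertices: (9, -61/25, -222/25), (9, 38/25, -123/50)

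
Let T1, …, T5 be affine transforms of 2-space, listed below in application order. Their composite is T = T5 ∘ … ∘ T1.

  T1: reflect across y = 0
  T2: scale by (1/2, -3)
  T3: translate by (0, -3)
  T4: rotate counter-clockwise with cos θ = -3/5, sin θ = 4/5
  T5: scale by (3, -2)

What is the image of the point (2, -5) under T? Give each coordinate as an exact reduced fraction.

T(p) = (207/5, -116/5)

T1 reflect across y = 0: (2, -5) → (2, 5)
T2 scale by (1/2, -3): (2, 5) → (1, -15)
T3 translate by (0, -3): (1, -15) → (1, -18)
T4 rotate counter-clockwise with cos θ = -3/5, sin θ = 4/5: (1, -18) → (69/5, 58/5)
T5 scale by (3, -2): (69/5, 58/5) → (207/5, -116/5)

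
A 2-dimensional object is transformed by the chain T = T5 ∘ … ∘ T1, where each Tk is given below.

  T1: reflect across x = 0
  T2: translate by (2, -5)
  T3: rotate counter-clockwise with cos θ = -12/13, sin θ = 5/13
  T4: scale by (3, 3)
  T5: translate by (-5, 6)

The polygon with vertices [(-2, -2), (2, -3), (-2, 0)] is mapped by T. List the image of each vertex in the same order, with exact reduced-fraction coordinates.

image vertices: (-8, 30), (55/13, 366/13), (-134/13, 318/13)

T1 reflect across x = 0: (-2, -2) → (2, -2); (2, -3) → (-2, -3); (-2, 0) → (2, 0)
T2 translate by (2, -5): (2, -2) → (4, -7); (-2, -3) → (0, -8); (2, 0) → (4, -5)
T3 rotate counter-clockwise with cos θ = -12/13, sin θ = 5/13: (4, -7) → (-1, 8); (0, -8) → (40/13, 96/13); (4, -5) → (-23/13, 80/13)
T4 scale by (3, 3): (-1, 8) → (-3, 24); (40/13, 96/13) → (120/13, 288/13); (-23/13, 80/13) → (-69/13, 240/13)
T5 translate by (-5, 6): (-3, 24) → (-8, 30); (120/13, 288/13) → (55/13, 366/13); (-69/13, 240/13) → (-134/13, 318/13)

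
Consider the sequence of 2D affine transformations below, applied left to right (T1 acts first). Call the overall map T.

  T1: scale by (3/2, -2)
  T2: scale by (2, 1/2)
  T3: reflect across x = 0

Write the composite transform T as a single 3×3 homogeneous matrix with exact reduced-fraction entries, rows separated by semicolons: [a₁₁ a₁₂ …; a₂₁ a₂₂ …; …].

T1 = [3/2 0 0; 0 -2 0; 0 0 1]
T2·T1 = [3 0 0; 0 -1 0; 0 0 1]
T3·…·T1 = [-3 0 0; 0 -1 0; 0 0 1]

T = [-3 0 0; 0 -1 0; 0 0 1]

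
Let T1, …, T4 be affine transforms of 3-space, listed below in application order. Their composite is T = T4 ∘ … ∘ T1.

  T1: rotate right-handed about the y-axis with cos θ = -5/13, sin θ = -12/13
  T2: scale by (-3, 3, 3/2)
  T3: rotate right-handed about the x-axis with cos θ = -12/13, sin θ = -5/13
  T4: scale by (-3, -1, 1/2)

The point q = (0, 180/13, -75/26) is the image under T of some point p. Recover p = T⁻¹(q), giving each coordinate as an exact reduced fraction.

p = (0, 5, 0)

T1 = [-5/13 0 -12/13 0; 0 1 0 0; 12/13 0 -5/13 0; 0 0 0 1]
T2·T1 = [15/13 0 36/13 0; 0 3 0 0; 18/13 0 -15/26 0; 0 0 0 1]
T3·…·T1 = [15/13 0 36/13 0; 90/169 -36/13 -75/338 0; -216/169 -15/13 90/169 0; 0 0 0 1]
T4·…·T1 = [-45/13 0 -108/13 0; -90/169 36/13 75/338 0; -108/169 -15/26 45/169 0; 0 0 0 1]
det M = -81/4; M⁻¹ = [-5/117 -40/169 -192/169 0; 0 4/13 -10/39 0; -4/39 50/507 80/169 0; 0 0 0 1]
M⁻¹ · (0, 180/13, -75/26)ᵀ = (0, 5, 0)ᵀ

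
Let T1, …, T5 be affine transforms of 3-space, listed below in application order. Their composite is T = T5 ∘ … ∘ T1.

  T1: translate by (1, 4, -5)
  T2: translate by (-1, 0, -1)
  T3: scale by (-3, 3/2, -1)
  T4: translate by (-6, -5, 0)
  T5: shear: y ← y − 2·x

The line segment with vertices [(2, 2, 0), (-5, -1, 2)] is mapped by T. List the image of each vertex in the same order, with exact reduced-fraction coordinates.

image vertices: (-12, 28, 6), (9, -37/2, 4)

T1 translate by (1, 4, -5): (2, 2, 0) → (3, 6, -5); (-5, -1, 2) → (-4, 3, -3)
T2 translate by (-1, 0, -1): (3, 6, -5) → (2, 6, -6); (-4, 3, -3) → (-5, 3, -4)
T3 scale by (-3, 3/2, -1): (2, 6, -6) → (-6, 9, 6); (-5, 3, -4) → (15, 9/2, 4)
T4 translate by (-6, -5, 0): (-6, 9, 6) → (-12, 4, 6); (15, 9/2, 4) → (9, -1/2, 4)
T5 shear: y ← y − 2·x: (-12, 4, 6) → (-12, 28, 6); (9, -1/2, 4) → (9, -37/2, 4)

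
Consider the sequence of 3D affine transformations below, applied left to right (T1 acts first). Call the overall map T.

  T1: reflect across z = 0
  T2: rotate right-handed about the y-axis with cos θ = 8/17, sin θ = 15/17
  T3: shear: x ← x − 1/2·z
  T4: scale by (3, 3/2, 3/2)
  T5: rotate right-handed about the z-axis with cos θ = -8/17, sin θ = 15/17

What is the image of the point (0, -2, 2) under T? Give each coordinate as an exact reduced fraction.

T1 reflect across z = 0: (0, -2, 2) → (0, -2, -2)
T2 rotate right-handed about the y-axis with cos θ = 8/17, sin θ = 15/17: (0, -2, -2) → (-30/17, -2, -16/17)
T3 shear: x ← x − 1/2·z: (-30/17, -2, -16/17) → (-22/17, -2, -16/17)
T4 scale by (3, 3/2, 3/2): (-22/17, -2, -16/17) → (-66/17, -3, -24/17)
T5 rotate right-handed about the z-axis with cos θ = -8/17, sin θ = 15/17: (-66/17, -3, -24/17) → (1293/289, -582/289, -24/17)

T(p) = (1293/289, -582/289, -24/17)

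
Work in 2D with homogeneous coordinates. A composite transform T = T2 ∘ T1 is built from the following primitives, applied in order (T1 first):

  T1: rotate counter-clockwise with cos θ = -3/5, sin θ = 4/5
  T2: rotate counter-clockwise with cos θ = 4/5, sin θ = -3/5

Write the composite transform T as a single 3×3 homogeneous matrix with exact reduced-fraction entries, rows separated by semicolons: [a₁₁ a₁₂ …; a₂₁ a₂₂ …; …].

T1 = [-3/5 -4/5 0; 4/5 -3/5 0; 0 0 1]
T2·T1 = [0 -1 0; 1 0 0; 0 0 1]

T = [0 -1 0; 1 0 0; 0 0 1]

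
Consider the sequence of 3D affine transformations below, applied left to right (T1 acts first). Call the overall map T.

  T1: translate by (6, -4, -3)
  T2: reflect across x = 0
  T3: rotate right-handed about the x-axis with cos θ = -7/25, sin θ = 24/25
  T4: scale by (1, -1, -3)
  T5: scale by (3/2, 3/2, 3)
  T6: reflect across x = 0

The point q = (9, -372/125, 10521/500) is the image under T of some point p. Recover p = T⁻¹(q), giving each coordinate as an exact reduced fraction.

p = (0, 6/5, 7/4)

T1 = [1 0 0 6; 0 1 0 -4; 0 0 1 -3; 0 0 0 1]
T2·T1 = [-1 0 0 -6; 0 1 0 -4; 0 0 1 -3; 0 0 0 1]
T3·…·T1 = [-1 0 0 -6; 0 -7/25 -24/25 4; 0 24/25 -7/25 -3; 0 0 0 1]
T4·…·T1 = [-1 0 0 -6; 0 7/25 24/25 -4; 0 -72/25 21/25 9; 0 0 0 1]
T5·…·T1 = [-3/2 0 0 -9; 0 21/50 36/25 -6; 0 -216/25 63/25 27; 0 0 0 1]
T6·…·T1 = [3/2 0 0 9; 0 21/50 36/25 -6; 0 -216/25 63/25 27; 0 0 0 1]
det M = 81/4; M⁻¹ = [2/3 0 0 -6; 0 14/75 -8/75 4; 0 16/25 7/225 3; 0 0 0 1]
M⁻¹ · (9, -372/125, 10521/500)ᵀ = (0, 6/5, 7/4)ᵀ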